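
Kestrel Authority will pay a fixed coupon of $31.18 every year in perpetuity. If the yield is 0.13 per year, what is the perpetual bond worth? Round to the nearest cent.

Level perpetuity: PV = C / r = $31.18 / 0.13 = $239.85

$239.85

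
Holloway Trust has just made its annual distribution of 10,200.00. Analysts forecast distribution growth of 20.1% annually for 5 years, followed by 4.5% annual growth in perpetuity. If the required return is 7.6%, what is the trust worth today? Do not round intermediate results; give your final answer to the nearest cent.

667452.26

D_1 = 12250.20000
D_2 = 14712.49020
D_3 = 17669.70073
D_4 = 21221.31058
D_5 = 25486.79400
Terminal value at year 5: TV = D_5×(1+g_2)/(r−g_2) = 26633.69973/0.031 = 859151.60429
P_0 = D_1/(1+r)^1 + D_2/(1+r)^2 + D_3/(1+r)^3 + D_4/(1+r)^4 + D_5/(1+r)^5 + TV/(1+r)^5
    = 11384.94424 + 12707.54464 + 14183.79285 + 15831.53830 + 17670.70400 + 595673.73162 = 667452.25565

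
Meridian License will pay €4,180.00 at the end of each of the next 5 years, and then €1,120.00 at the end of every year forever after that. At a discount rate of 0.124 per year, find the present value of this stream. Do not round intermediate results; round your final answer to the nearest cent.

PV of 5-year annuity: €4,180.00 × [1 − (1+0.124)^−5] / 0.124 = 14919.83922
Perpetuity value at year 5: €1,120.00 / 0.124 = 9032.25806
PV of perpetuity: 9032.25806 / (1+0.124)^5 = 5034.59780
Total PV = 14919.83922 + 5034.59780 = 19954.43701

€19954.44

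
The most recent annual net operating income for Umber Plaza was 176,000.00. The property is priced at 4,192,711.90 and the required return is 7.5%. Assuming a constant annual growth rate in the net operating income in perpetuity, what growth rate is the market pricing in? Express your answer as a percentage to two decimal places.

P = D₀(1+g)/(r−g) ⇒ P(r−g) = D₀(1+g) ⇒ g(P+D₀) = P·r − D₀
g = (P·r − D₀)/(P + D₀) = (4,192,711.90×0.075 − 176,000.00) / (4,192,711.90 + 176,000.00) = 0.031692

3.17%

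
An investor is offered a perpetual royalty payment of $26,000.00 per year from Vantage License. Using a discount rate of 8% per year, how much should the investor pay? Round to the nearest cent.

$325000.00

Level perpetuity: PV = C / r = $26,000.00 / 0.08 = $325,000.00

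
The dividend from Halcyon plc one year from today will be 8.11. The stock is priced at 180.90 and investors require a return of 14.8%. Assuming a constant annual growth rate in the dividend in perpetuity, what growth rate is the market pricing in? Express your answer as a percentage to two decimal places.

10.32%

P = D₁/(r−g) ⇒ g = r − D₁/P = 0.148 − 8.11/180.90 = 0.103169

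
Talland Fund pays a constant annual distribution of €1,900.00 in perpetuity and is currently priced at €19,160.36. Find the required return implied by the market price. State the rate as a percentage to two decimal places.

P = C/r ⇒ r = C/P = €1,900.00/€19,160.36 = 0.099163

9.92%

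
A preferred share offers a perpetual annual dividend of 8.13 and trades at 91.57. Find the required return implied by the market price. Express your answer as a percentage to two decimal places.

P = C/r ⇒ r = C/P = 8.13/91.57 = 0.088785

8.88%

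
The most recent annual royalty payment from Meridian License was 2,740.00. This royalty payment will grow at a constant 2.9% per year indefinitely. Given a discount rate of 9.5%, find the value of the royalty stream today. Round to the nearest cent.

42719.09

D₁ = D₀ × (1 + g) = 2,740.00 × 1.029 = 2,819.4600
Growing perpetuity: P = D₁ / (r − g) = 2,819.4600 / (0.095 − 0.029) = 42,719.09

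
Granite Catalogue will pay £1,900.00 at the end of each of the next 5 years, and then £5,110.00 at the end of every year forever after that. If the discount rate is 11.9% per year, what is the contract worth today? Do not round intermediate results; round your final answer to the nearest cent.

PV of 5-year annuity: £1,900.00 × [1 − (1+0.119)^−5] / 0.119 = 6866.07613
Perpetuity value at year 5: £5,110.00 / 0.119 = 42941.17647
PV of perpetuity: 42941.17647 / (1+0.119)^5 = 24475.04540
Total PV = 6866.07613 + 24475.04540 = 31341.12153

£31341.12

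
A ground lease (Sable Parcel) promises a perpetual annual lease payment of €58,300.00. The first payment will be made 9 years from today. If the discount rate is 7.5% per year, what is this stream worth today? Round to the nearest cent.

Value at end of year 8: C / r = €58,300.00 / 0.075 = €777,333.3333
Discount to today: PV = €777,333.3333 / (1 + 0.075)^8 = €777,333.3333 / 1.783478 = €435,852.54

€435852.54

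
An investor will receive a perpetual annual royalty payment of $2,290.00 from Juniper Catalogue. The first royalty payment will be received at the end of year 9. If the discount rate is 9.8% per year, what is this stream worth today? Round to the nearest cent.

$11060.91

Value at end of year 8: C / r = $2,290.00 / 0.098 = $23,367.3469
Discount to today: PV = $23,367.3469 / (1 + 0.098)^8 = $23,367.3469 / 2.112607 = $11,060.91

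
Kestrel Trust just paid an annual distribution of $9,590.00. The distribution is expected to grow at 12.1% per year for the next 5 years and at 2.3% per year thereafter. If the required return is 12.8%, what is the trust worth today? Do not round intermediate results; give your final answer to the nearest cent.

$137635.32

D_1 = 10750.39000
D_2 = 12051.18719
D_3 = 13509.38084
D_4 = 15144.01592
D_5 = 16976.44185
Terminal value at year 5: TV = D_5×(1+g_2)/(r−g_2) = 17366.90001/0.105 = 165399.04772
P_0 = D_1/(1+r)^1 + D_2/(1+r)^2 + D_3/(1+r)^3 + D_4/(1+r)^4 + D_5/(1+r)^5 + TV/(1+r)^5
    = 9530.48759 + 9471.34449 + 9412.56842 + 9354.15709 + 9296.10824 + 90570.65459 = 137635.32042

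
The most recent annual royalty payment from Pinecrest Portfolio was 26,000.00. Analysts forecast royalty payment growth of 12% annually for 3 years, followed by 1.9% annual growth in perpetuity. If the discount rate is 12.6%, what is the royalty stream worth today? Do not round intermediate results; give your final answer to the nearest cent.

D_1 = 29120.00000
D_2 = 32614.40000
D_3 = 36528.12800
Terminal value at year 3: TV = D_3×(1+g_2)/(r−g_2) = 37222.16243/0.107 = 347870.67693
P_0 = D_1/(1+r)^1 + D_2/(1+r)^2 + D_3/(1+r)^3 + TV/(1+r)^3
    = 25861.45648 + 25723.65121 + 25586.58024 + 243670.32961 = 320842.01754

320842.02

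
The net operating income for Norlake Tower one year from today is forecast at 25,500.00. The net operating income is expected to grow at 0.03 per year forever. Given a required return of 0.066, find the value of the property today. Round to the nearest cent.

708333.33

Growing perpetuity: P = D₁ / (r − g) = 25,500.0000 / (0.066 − 0.03) = 708,333.33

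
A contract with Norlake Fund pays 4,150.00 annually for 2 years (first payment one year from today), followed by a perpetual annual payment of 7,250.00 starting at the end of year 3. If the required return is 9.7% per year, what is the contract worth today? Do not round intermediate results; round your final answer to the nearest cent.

69340.36

PV of 2-year annuity: 4,150.00 × [1 − (1+0.097)^−2] / 0.097 = 7231.58128
Perpetuity value at year 2: 7,250.00 / 0.097 = 74742.26804
PV of perpetuity: 74742.26804 / (1+0.097)^2 = 62108.78267
Total PV = 7231.58128 + 62108.78267 = 69340.36395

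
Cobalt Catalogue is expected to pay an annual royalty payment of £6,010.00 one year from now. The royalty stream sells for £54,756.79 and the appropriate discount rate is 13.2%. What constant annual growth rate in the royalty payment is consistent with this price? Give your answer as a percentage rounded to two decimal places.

2.22%

P = D₁/(r−g) ⇒ g = r − D₁/P = 0.132 − £6,010.00/£54,756.79 = 0.022242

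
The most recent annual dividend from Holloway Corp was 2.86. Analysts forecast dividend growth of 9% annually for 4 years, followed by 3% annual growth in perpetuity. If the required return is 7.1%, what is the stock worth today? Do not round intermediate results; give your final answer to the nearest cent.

D_1 = 3.11740
D_2 = 3.39797
D_3 = 3.70378
D_4 = 4.03712
Terminal value at year 4: TV = D_4×(1+g_2)/(r−g_2) = 4.15824/0.041 = 101.42042
P_0 = D_1/(1+r)^1 + D_2/(1+r)^2 + D_3/(1+r)^3 + D_4/(1+r)^4 + TV/(1+r)^4
    = 2.91074 + 2.96238 + 3.01493 + 3.06842 + 77.08458 = 89.04104

89.04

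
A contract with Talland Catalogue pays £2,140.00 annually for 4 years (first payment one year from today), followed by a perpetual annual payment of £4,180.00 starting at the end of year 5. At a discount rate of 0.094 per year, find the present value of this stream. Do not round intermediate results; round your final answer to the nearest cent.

£37916.67

PV of 4-year annuity: £2,140.00 × [1 − (1+0.094)^−4] / 0.094 = 6872.56411
Perpetuity value at year 4: £4,180.00 / 0.094 = 44468.08511
PV of perpetuity: 44468.08511 / (1+0.094)^4 = 31044.10475
Total PV = 6872.56411 + 31044.10475 = 37916.66886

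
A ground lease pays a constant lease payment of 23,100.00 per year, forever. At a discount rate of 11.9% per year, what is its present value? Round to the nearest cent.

Level perpetuity: PV = C / r = 23,100.00 / 0.119 = 194,117.65

194117.65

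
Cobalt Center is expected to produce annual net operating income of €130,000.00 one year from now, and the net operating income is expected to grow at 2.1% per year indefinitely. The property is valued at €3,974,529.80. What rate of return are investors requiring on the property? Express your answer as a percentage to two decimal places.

P = D₁/(r − g) ⇒ r = D₁/P + g = €130,000.0000/€3,974,529.80 + 0.021 = 0.032708 + 0.021 = 0.053708

5.37%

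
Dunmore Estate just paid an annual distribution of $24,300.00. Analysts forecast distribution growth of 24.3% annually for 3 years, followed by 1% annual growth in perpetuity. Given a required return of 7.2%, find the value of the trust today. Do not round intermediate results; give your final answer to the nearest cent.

$715842.58

D_1 = 30204.90000
D_2 = 37544.69070
D_3 = 46668.05054
Terminal value at year 3: TV = D_3×(1+g_2)/(r−g_2) = 47134.73105/0.062 = 760237.59751
P_0 = D_1/(1+r)^1 + D_2/(1+r)^2 + D_3/(1+r)^3 + TV/(1+r)^3
    = 28176.21269 + 32670.73915 + 37882.20967 + 617113.41556 = 715842.57707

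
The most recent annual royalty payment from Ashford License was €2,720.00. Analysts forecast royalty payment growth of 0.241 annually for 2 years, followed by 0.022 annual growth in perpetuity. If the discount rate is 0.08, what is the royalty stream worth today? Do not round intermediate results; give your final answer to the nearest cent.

€70000.01

D_1 = 3375.52000
D_2 = 4189.02032
Terminal value at year 2: TV = D_2×(1+g_2)/(r−g_2) = 4281.17877/0.058 = 73813.42702
P_0 = D_1/(1+r)^1 + D_2/(1+r)^2 + TV/(1+r)^2
    = 3125.48148 + 3591.40974 + 63283.11644 = 70000.00766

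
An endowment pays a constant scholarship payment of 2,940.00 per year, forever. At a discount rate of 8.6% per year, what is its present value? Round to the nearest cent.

Level perpetuity: PV = C / r = 2,940.00 / 0.086 = 34,186.05

34186.05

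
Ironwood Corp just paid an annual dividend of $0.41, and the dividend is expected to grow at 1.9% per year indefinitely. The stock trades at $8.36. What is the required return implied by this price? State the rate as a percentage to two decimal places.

6.90%

D₁ = $0.41 × 1.019 = $0.4178
P = D₁/(r − g) ⇒ r = D₁/P + g = $0.4178/$8.36 + 0.019 = 0.049975 + 0.019 = 0.068975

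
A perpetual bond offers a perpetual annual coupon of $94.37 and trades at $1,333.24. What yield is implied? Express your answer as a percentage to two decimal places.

P = C/r ⇒ r = C/P = $94.37/$1,333.24 = 0.070782

7.08%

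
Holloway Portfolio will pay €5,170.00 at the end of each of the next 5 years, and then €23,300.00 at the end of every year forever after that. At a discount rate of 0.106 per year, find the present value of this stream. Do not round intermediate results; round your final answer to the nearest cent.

€152124.97

PV of 5-year annuity: €5,170.00 × [1 − (1+0.106)^−5] / 0.106 = 19301.62328
Perpetuity value at year 5: €23,300.00 / 0.106 = 219811.32075
PV of perpetuity: 219811.32075 / (1+0.106)^5 = 132823.34735
Total PV = 19301.62328 + 132823.34735 = 152124.97063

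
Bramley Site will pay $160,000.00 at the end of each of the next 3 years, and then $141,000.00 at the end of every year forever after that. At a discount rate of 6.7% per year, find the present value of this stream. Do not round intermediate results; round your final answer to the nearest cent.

$2154614.18

PV of 3-year annuity: $160,000.00 × [1 − (1+0.067)^−3] / 0.067 = 422202.70872
Perpetuity value at year 3: $141,000.00 / 0.067 = 2104477.61194
PV of perpetuity: 2104477.61194 / (1+0.067)^3 = 1732411.47488
Total PV = 422202.70872 + 1732411.47488 = 2154614.18360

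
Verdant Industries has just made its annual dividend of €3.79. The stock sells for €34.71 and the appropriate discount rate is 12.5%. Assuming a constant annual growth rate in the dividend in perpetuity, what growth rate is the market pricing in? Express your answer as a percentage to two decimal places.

P = D₀(1+g)/(r−g) ⇒ P(r−g) = D₀(1+g) ⇒ g(P+D₀) = P·r − D₀
g = (P·r − D₀)/(P + D₀) = (€34.71×0.125 − €3.79) / (€34.71 + €3.79) = 0.014253

1.43%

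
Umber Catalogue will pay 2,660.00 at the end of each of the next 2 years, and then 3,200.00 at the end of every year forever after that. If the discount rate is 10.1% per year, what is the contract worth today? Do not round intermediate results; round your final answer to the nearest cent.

PV of 2-year annuity: 2,660.00 × [1 − (1+0.101)^−2] / 0.101 = 4610.34102
Perpetuity value at year 2: 3,200.00 / 0.101 = 31683.16832
PV of perpetuity: 31683.16832 / (1+0.101)^2 = 26136.89340
Total PV = 4610.34102 + 26136.89340 = 30747.23442

30747.23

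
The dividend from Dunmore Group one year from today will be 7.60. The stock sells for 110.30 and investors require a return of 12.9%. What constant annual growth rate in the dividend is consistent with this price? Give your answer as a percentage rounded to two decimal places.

P = D₁/(r−g) ⇒ g = r − D₁/P = 0.129 − 7.60/110.30 = 0.060097

6.01%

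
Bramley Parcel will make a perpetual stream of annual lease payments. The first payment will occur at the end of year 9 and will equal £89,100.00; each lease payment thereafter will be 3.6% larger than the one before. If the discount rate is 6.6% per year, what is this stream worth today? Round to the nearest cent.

Value at end of year 8: C₁ / (r − g) = £89,100.00 / (0.066 − 0.036) = £2,970,000.0000
Discount to today: PV = £2,970,000.0000 / (1 + 0.066)^8 = £2,970,000.0000 / 1.667468 = £1,781,143.10

£1781143.10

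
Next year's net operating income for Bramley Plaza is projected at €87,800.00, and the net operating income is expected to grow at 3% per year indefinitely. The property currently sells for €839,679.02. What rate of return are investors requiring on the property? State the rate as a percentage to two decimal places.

P = D₁/(r − g) ⇒ r = D₁/P + g = €87,800.0000/€839,679.02 + 0.03 = 0.104564 + 0.03 = 0.134564

13.46%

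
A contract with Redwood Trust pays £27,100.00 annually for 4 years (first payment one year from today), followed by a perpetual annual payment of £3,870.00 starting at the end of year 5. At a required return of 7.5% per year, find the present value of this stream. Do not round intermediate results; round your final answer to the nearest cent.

PV of 4-year annuity: £27,100.00 × [1 − (1+0.075)^−4] / 0.075 = 90766.74191
Perpetuity value at year 4: £3,870.00 / 0.075 = 51600.00000
PV of perpetuity: 51600.00000 / (1+0.075)^4 = 38638.10734
Total PV = 90766.74191 + 38638.10734 = 129404.84924

£129404.85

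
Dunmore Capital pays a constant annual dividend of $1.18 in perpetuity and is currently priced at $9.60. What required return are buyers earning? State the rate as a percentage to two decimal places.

P = C/r ⇒ r = C/P = $1.18/$9.60 = 0.122917

12.29%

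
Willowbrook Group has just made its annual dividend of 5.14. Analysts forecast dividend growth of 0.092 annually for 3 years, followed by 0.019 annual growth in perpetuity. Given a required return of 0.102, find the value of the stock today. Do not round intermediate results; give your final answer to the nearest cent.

D_1 = 5.61288
D_2 = 6.12926
D_3 = 6.69316
Terminal value at year 3: TV = D_3×(1+g_2)/(r−g_2) = 6.82033/0.083 = 82.17262
P_0 = D_1/(1+r)^1 + D_2/(1+r)^2 + D_3/(1+r)^3 + TV/(1+r)^3
    = 5.09336 + 5.04714 + 5.00134 + 61.40198 = 76.54381

76.54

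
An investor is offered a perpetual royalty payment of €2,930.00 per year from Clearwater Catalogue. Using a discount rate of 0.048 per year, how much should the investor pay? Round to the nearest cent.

Level perpetuity: PV = C / r = €2,930.00 / 0.048 = €61,041.67

€61041.67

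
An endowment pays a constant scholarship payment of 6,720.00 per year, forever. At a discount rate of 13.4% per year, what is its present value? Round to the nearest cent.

50149.25

Level perpetuity: PV = C / r = 6,720.00 / 0.134 = 50,149.25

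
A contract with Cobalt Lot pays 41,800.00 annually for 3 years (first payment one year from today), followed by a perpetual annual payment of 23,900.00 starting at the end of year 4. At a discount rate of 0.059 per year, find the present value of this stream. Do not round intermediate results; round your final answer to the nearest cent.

453020.32

PV of 3-year annuity: 41,800.00 × [1 − (1+0.059)^−3] / 0.059 = 111938.94435
Perpetuity value at year 3: 23,900.00 / 0.059 = 405084.74576
PV of perpetuity: 405084.74576 / (1+0.059)^3 = 341081.37806
Total PV = 111938.94435 + 341081.37806 = 453020.32241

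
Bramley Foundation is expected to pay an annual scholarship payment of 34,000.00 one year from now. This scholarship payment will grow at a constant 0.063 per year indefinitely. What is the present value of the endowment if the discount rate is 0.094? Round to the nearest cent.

1096774.19

Growing perpetuity: P = D₁ / (r − g) = 34,000.0000 / (0.094 − 0.063) = 1,096,774.19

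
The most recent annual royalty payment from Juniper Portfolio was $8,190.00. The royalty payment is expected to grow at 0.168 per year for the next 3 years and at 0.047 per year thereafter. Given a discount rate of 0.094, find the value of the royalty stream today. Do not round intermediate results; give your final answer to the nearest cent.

D_1 = 9565.92000
D_2 = 11172.99456
D_3 = 13050.05765
Terminal value at year 3: TV = D_3×(1+g_2)/(r−g_2) = 13663.41036/0.047 = 290710.85863
P_0 = D_1/(1+r)^1 + D_2/(1+r)^2 + D_3/(1+r)^3 + TV/(1+r)^3
    = 8743.98537 + 9335.44325 + 9966.90833 + 222028.78780 = 250075.12476

$250075.12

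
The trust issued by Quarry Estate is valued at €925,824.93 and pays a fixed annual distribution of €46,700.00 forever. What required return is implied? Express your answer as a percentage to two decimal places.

P = C/r ⇒ r = C/P = €46,700.00/€925,824.93 = 0.050442

5.04%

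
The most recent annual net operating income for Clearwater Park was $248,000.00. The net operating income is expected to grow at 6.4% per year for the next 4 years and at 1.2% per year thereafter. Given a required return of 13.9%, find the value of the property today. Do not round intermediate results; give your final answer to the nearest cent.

$2343976.25

D_1 = 263872.00000
D_2 = 280759.80800
D_3 = 298728.43571
D_4 = 317847.05560
Terminal value at year 4: TV = D_4×(1+g_2)/(r−g_2) = 321661.22026/0.127 = 2532765.51390
P_0 = D_1/(1+r)^1 + D_2/(1+r)^2 + D_3/(1+r)^3 + D_4/(1+r)^4 + TV/(1+r)^4
    = 231669.88586 + 216415.06458 + 202164.73109 + 188852.74266 + 1504873.82336 = 2343976.24756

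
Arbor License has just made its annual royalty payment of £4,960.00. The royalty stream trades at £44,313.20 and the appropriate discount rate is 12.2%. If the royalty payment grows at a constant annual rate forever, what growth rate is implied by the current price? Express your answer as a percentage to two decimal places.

0.91%

P = D₀(1+g)/(r−g) ⇒ P(r−g) = D₀(1+g) ⇒ g(P+D₀) = P·r − D₀
g = (P·r − D₀)/(P + D₀) = (£44,313.20×0.122 − £4,960.00) / (£44,313.20 + £4,960.00) = 0.009056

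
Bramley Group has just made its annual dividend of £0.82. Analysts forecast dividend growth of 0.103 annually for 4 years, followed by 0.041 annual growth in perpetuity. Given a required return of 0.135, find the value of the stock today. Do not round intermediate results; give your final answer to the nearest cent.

D_1 = 0.90446
D_2 = 0.99762
D_3 = 1.10037
D_4 = 1.21371
Terminal value at year 4: TV = D_4×(1+g_2)/(r−g_2) = 1.26347/0.094 = 13.44122
P_0 = D_1/(1+r)^1 + D_2/(1+r)^2 + D_3/(1+r)^3 + D_4/(1+r)^4 + TV/(1+r)^4
    = 0.79688 + 0.77441 + 0.75258 + 0.73136 + 8.09945 = 11.15468

£11.15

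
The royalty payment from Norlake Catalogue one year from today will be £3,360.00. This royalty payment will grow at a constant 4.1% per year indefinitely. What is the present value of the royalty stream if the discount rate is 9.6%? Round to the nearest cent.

Growing perpetuity: P = D₁ / (r − g) = £3,360.0000 / (0.096 − 0.041) = £61,090.91

£61090.91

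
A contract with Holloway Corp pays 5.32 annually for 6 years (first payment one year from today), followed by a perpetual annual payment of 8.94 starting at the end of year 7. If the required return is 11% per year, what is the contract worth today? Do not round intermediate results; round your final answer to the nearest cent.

PV of 6-year annuity: 5.32 × [1 − (1+0.11)^−6] / 0.11 = 22.50646
Perpetuity value at year 6: 8.94 / 0.11 = 81.27273
PV of perpetuity: 81.27273 / (1+0.11)^6 = 43.45172
Total PV = 22.50646 + 43.45172 = 65.95818

65.96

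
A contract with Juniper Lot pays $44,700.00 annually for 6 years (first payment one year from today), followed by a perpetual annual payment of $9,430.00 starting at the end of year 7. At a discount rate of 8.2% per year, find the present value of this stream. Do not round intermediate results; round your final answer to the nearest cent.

PV of 6-year annuity: $44,700.00 × [1 − (1+0.082)^−6] / 0.082 = 205394.91830
Perpetuity value at year 6: $9,430.00 / 0.082 = 115000.00000
PV of perpetuity: 115000.00000 / (1+0.082)^6 = 71669.48368
Total PV = 205394.91830 + 71669.48368 = 277064.40198

$277064.40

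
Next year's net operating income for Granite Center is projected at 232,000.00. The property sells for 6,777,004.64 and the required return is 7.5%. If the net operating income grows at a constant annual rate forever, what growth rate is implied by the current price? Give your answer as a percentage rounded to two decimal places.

P = D₁/(r−g) ⇒ g = r − D₁/P = 0.075 − 232,000.00/6,777,004.64 = 0.040767

4.08%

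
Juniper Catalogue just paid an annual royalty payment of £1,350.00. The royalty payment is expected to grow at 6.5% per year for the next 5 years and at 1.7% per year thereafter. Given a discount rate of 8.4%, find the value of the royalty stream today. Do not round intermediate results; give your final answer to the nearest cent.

D_1 = 1437.75000
D_2 = 1531.20375
D_3 = 1630.73199
D_4 = 1736.72957
D_5 = 1849.61700
Terminal value at year 5: TV = D_5×(1+g_2)/(r−g_2) = 1881.06048/0.067 = 28075.52962
P_0 = D_1/(1+r)^1 + D_2/(1+r)^2 + D_3/(1+r)^3 + D_4/(1+r)^4 + D_5/(1+r)^5 + TV/(1+r)^5
    = 1326.33764 + 1303.09002 + 1280.24988 + 1257.81008 + 1235.76359 + 18757.78469 = 25161.03591

£25161.04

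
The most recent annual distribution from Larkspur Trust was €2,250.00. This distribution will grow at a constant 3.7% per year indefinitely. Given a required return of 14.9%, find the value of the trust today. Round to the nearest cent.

D₁ = D₀ × (1 + g) = €2,250.00 × 1.037 = €2,333.2500
Growing perpetuity: P = D₁ / (r − g) = €2,333.2500 / (0.149 − 0.037) = €20,832.59

€20832.59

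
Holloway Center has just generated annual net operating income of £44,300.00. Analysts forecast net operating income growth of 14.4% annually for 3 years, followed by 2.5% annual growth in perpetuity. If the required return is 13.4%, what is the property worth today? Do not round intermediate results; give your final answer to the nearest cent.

D_1 = 50679.20000
D_2 = 57977.00480
D_3 = 66325.69349
Terminal value at year 3: TV = D_3×(1+g_2)/(r−g_2) = 67983.83583/0.109 = 623704.91586
P_0 = D_1/(1+r)^1 + D_2/(1+r)^2 + D_3/(1+r)^3 + TV/(1+r)^3
    = 44690.65256 + 45084.75002 + 45482.32277 + 427700.74168 = 562958.46704

£562958.47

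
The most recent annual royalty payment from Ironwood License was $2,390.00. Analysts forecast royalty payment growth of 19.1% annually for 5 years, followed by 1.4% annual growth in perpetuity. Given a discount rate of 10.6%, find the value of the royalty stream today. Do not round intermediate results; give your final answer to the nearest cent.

D_1 = 2846.49000
D_2 = 3390.16959
D_3 = 4037.69198
D_4 = 4808.89115
D_5 = 5727.38936
Terminal value at year 5: TV = D_5×(1+g_2)/(r−g_2) = 5807.57281/0.092 = 63125.79142
P_0 = D_1/(1+r)^1 + D_2/(1+r)^2 + D_3/(1+r)^3 + D_4/(1+r)^4 + D_5/(1+r)^5 + TV/(1+r)^5
    = 2573.67993 + 2771.47631 + 2984.47403 + 3213.84139 + 3460.83643 + 38144.43629 = 53148.74437

$53148.74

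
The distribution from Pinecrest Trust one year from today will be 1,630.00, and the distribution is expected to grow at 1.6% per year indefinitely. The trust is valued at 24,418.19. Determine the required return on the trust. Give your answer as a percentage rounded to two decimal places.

8.28%

P = D₁/(r − g) ⇒ r = D₁/P + g = 1,630.0000/24,418.19 + 0.016 = 0.066754 + 0.016 = 0.082754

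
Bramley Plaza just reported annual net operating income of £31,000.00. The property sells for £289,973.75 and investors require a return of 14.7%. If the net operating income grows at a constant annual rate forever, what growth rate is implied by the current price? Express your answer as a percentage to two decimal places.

P = D₀(1+g)/(r−g) ⇒ P(r−g) = D₀(1+g) ⇒ g(P+D₀) = P·r − D₀
g = (P·r − D₀)/(P + D₀) = (£289,973.75×0.147 − £31,000.00) / (£289,973.75 + £31,000.00) = 0.036221

3.62%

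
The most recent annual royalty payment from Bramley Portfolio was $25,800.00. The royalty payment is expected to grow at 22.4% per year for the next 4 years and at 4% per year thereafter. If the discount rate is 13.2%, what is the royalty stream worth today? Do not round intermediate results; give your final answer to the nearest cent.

D_1 = 31579.20000
D_2 = 38652.94080
D_3 = 47311.19954
D_4 = 57908.90824
Terminal value at year 4: TV = D_4×(1+g_2)/(r−g_2) = 60225.26457/0.092 = 654622.44093
P_0 = D_1/(1+r)^1 + D_2/(1+r)^2 + D_3/(1+r)^3 + D_4/(1+r)^4 + TV/(1+r)^4
    = 27896.81979 + 30164.05249 + 32615.54792 + 35266.28150 + 398662.31262 = 524605.01432

$524605.01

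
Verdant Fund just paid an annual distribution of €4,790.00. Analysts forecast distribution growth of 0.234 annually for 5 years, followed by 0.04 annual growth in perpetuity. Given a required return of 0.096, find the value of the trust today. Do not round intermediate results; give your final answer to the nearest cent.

D_1 = 5910.86000
D_2 = 7294.00124
D_3 = 9000.79753
D_4 = 11106.98415
D_5 = 13706.01844
Terminal value at year 5: TV = D_5×(1+g_2)/(r−g_2) = 14254.25918/0.056 = 254540.34253
P_0 = D_1/(1+r)^1 + D_2/(1+r)^2 + D_3/(1+r)^3 + D_4/(1+r)^4 + D_5/(1+r)^5 + TV/(1+r)^5
    = 5393.12044 + 6072.18122 + 6836.74419 + 7697.57512 + 8666.79534 + 160954.77061 = 195621.18691

€195621.19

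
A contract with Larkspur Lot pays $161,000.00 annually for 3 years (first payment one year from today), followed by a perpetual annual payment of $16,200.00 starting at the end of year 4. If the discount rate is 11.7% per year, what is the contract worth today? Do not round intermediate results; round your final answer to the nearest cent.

$488047.49

PV of 3-year annuity: $161,000.00 × [1 − (1+0.117)^−3] / 0.117 = 388697.08620
Perpetuity value at year 3: $16,200.00 / 0.117 = 138461.53846
PV of perpetuity: 138461.53846 / (1+0.117)^3 = 99350.40308
Total PV = 388697.08620 + 99350.40308 = 488047.48928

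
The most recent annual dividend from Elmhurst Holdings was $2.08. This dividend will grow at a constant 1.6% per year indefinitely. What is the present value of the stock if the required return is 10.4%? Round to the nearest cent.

$24.01

D₁ = D₀ × (1 + g) = $2.08 × 1.016 = $2.1133
Growing perpetuity: P = D₁ / (r − g) = $2.1133 / (0.104 − 0.016) = $24.01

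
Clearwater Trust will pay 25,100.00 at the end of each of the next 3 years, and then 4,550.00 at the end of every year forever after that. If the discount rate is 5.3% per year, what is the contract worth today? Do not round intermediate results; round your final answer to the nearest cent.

141498.69

PV of 3-year annuity: 25,100.00 × [1 − (1+0.053)^−3] / 0.053 = 67971.09076
Perpetuity value at year 3: 4,550.00 / 0.053 = 85849.05660
PV of perpetuity: 85849.05660 / (1+0.053)^3 = 73527.60390
Total PV = 67971.09076 + 73527.60390 = 141498.69465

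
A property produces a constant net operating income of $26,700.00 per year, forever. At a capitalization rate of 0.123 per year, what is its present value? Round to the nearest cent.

Level perpetuity: PV = C / r = $26,700.00 / 0.123 = $217,073.17

$217073.17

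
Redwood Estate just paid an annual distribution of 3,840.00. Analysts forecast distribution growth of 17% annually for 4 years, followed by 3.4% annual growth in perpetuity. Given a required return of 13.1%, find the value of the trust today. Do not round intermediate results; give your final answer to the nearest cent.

63609.02

D_1 = 4492.80000
D_2 = 5256.57600
D_3 = 6150.19392
D_4 = 7195.72689
Terminal value at year 4: TV = D_4×(1+g_2)/(r−g_2) = 7440.38160/0.097 = 76704.96495
P_0 = D_1/(1+r)^1 + D_2/(1+r)^2 + D_3/(1+r)^3 + D_4/(1+r)^4 + TV/(1+r)^4
    = 3972.41379 + 4109.39358 + 4251.09681 + 4397.68635 + 46878.42976 = 63609.02029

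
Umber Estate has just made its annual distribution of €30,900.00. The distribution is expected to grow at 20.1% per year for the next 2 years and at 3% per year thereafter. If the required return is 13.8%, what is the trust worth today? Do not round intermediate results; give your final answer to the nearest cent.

€395252.95

D_1 = 37110.90000
D_2 = 44570.19090
Terminal value at year 2: TV = D_2×(1+g_2)/(r−g_2) = 45907.29663/0.108 = 425067.56136
P_0 = D_1/(1+r)^1 + D_2/(1+r)^2 + TV/(1+r)^2
    = 32610.63269 + 34415.96648 + 328226.34703 = 395252.94620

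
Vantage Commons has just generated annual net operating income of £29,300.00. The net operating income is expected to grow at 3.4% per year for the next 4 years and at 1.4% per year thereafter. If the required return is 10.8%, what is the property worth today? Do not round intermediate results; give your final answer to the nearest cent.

£338613.38

D_1 = 30296.20000
D_2 = 31326.27080
D_3 = 32391.36401
D_4 = 33492.67038
Terminal value at year 4: TV = D_4×(1+g_2)/(r−g_2) = 33961.56777/0.094 = 361293.27414
P_0 = D_1/(1+r)^1 + D_2/(1+r)^2 + D_3/(1+r)^3 + D_4/(1+r)^4 + TV/(1+r)^4
    = 27343.14079 + 25516.97435 + 23812.77209 + 22222.38840 + 239718.10463 = 338613.38026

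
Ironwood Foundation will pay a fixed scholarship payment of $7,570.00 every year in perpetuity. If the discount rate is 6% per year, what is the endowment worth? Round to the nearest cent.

$126166.67

Level perpetuity: PV = C / r = $7,570.00 / 0.06 = $126,166.67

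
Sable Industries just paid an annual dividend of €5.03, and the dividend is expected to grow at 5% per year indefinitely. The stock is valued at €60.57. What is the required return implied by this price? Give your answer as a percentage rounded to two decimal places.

D₁ = €5.03 × 1.05 = €5.2815
P = D₁/(r − g) ⇒ r = D₁/P + g = €5.2815/€60.57 + 0.05 = 0.087197 + 0.05 = 0.137197

13.72%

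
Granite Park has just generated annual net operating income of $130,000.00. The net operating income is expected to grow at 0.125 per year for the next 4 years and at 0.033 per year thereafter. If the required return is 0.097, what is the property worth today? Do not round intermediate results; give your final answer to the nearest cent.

D_1 = 146250.00000
D_2 = 164531.25000
D_3 = 185097.65625
D_4 = 208234.86328
Terminal value at year 4: TV = D_4×(1+g_2)/(r−g_2) = 215106.61377/0.064 = 3361040.84015
P_0 = D_1/(1+r)^1 + D_2/(1+r)^2 + D_3/(1+r)^3 + D_4/(1+r)^4 + TV/(1+r)^4
    = 133318.14038 + 136720.97350 + 140210.66107 + 143789.41996 + 2320851.10658 = 2874890.30149

$2874890.30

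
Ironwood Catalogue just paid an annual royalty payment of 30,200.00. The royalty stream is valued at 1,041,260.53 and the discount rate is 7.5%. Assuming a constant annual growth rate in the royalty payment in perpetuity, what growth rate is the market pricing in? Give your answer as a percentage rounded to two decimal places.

4.47%

P = D₀(1+g)/(r−g) ⇒ P(r−g) = D₀(1+g) ⇒ g(P+D₀) = P·r − D₀
g = (P·r − D₀)/(P + D₀) = (1,041,260.53×0.075 − 30,200.00) / (1,041,260.53 + 30,200.00) = 0.044700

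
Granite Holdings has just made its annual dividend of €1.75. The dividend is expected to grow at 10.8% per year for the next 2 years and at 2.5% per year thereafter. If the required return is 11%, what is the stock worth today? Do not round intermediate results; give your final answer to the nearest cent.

€24.52

D_1 = 1.93900
D_2 = 2.14841
Terminal value at year 2: TV = D_2×(1+g_2)/(r−g_2) = 2.20212/0.085 = 25.90732
P_0 = D_1/(1+r)^1 + D_2/(1+r)^2 + TV/(1+r)^2
    = 1.74685 + 1.74370 + 21.02696 = 24.51751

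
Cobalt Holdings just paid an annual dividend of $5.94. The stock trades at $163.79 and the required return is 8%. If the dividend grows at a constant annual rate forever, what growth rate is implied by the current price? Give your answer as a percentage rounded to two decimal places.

4.22%

P = D₀(1+g)/(r−g) ⇒ P(r−g) = D₀(1+g) ⇒ g(P+D₀) = P·r − D₀
g = (P·r − D₀)/(P + D₀) = ($163.79×0.08 − $5.94) / ($163.79 + $5.94) = 0.042203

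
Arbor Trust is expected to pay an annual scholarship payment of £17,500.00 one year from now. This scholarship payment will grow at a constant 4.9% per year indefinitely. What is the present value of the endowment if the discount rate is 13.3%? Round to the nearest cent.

Growing perpetuity: P = D₁ / (r − g) = £17,500.0000 / (0.133 − 0.049) = £208,333.33

£208333.33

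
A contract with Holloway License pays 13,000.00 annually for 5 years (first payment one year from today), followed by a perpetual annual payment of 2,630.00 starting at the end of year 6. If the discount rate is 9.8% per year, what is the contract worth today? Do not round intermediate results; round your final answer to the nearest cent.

PV of 5-year annuity: 13,000.00 × [1 − (1+0.098)^−5] / 0.098 = 49533.05328
Perpetuity value at year 5: 2,630.00 / 0.098 = 26836.73469
PV of perpetuity: 26836.73469 / (1+0.098)^5 = 16815.81699
Total PV = 49533.05328 + 16815.81699 = 66348.87027

66348.87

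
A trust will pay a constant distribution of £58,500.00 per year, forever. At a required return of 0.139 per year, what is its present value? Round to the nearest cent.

Level perpetuity: PV = C / r = £58,500.00 / 0.139 = £420,863.31

£420863.31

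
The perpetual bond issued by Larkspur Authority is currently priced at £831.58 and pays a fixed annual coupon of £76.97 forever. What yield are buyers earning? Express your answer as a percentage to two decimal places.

9.26%

P = C/r ⇒ r = C/P = £76.97/£831.58 = 0.092559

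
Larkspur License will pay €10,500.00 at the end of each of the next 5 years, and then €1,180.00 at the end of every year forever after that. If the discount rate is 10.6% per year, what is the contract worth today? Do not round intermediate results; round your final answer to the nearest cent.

€45927.26

PV of 5-year annuity: €10,500.00 × [1 − (1+0.106)^−5] / 0.106 = 39200.58887
Perpetuity value at year 5: €1,180.00 / 0.106 = 11132.07547
PV of perpetuity: 11132.07547 / (1+0.106)^5 = 6726.67596
Total PV = 39200.58887 + 6726.67596 = 45927.26483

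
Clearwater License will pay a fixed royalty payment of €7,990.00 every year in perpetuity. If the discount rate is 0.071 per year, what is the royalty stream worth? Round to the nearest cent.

€112535.21

Level perpetuity: PV = C / r = €7,990.00 / 0.071 = €112,535.21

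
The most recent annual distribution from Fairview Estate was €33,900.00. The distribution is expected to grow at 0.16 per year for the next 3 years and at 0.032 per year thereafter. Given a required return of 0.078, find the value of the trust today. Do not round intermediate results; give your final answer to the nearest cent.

€1065602.49

D_1 = 39324.00000
D_2 = 45615.84000
D_3 = 52914.37440
Terminal value at year 3: TV = D_3×(1+g_2)/(r−g_2) = 54607.63438/0.046 = 1187122.48654
P_0 = D_1/(1+r)^1 + D_2/(1+r)^2 + D_3/(1+r)^3 + TV/(1+r)^3
    = 36478.66419 + 39253.47909 + 42239.36526 + 947630.97712 = 1065602.48567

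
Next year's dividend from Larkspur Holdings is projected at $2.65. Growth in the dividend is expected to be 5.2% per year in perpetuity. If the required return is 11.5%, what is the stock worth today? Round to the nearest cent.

$42.06

Growing perpetuity: P = D₁ / (r − g) = $2.6500 / (0.115 − 0.052) = $42.06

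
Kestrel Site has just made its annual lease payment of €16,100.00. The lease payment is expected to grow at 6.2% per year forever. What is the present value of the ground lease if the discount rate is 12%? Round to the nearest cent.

€294796.55

D₁ = D₀ × (1 + g) = €16,100.00 × 1.062 = €17,098.2000
Growing perpetuity: P = D₁ / (r − g) = €17,098.2000 / (0.12 − 0.062) = €294,796.55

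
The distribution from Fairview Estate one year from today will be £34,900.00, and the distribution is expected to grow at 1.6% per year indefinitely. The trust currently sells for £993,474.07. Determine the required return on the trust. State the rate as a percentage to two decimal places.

5.11%

P = D₁/(r − g) ⇒ r = D₁/P + g = £34,900.0000/£993,474.07 + 0.016 = 0.035129 + 0.016 = 0.051129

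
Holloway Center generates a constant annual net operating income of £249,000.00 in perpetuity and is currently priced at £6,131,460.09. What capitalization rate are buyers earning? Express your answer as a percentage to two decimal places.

4.06%

P = C/r ⇒ r = C/P = £249,000.00/£6,131,460.09 = 0.040610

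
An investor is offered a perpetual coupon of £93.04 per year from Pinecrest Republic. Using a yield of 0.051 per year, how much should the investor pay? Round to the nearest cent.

£1824.31

Level perpetuity: PV = C / r = £93.04 / 0.051 = £1,824.31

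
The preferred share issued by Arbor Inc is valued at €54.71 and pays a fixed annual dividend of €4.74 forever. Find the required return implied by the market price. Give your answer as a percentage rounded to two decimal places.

8.66%

P = C/r ⇒ r = C/P = €4.74/€54.71 = 0.086639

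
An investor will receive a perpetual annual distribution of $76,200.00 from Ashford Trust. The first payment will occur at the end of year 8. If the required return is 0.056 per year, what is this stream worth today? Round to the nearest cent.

Value at end of year 7: C / r = $76,200.00 / 0.056 = $1,360,714.2857
Discount to today: PV = $1,360,714.2857 / (1 + 0.056)^7 = $1,360,714.2857 / 1.464359 = $929,222.07

$929222.07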